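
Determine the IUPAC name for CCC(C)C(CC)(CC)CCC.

The parent chain contains 7 carbons (heptane).
Number the chain so that the substituent locant set {3,4,4} is lower than {4,4,5} at the first point of difference.
This places two ethyl groups at C-4; a methyl group at C-3.
Substituent prefixes are cited in alphabetical order (multiplying prefixes like di-/tri- are ignored for ordering).
Putting it together: 4,4-diethyl-3-methylheptane.

4,4-diethyl-3-methylheptane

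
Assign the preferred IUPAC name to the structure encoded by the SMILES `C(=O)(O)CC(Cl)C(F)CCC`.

Counting along the main chain through the –COOH group gives 7 carbons: the parent is heptane.
The principal characteristic group is a carboxylic acid (terminal –COOH), named with the suffix -oic acid.
Number the chain so that the carboxylic acid carbon is C-1 by definition.
With this numbering: a chloro group at C-3; a fluoro group at C-4.
The substituents are ordered alphabetically, ignoring any di-/tri- multipliers.
Putting it together: 3-chloro-4-fluoroheptanoic acid.

3-chloro-4-fluoroheptanoic acid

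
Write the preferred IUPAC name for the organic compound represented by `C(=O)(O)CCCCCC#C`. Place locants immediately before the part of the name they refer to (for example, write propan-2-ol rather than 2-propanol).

Counting along the main chain through the –COOH group and the multiple bond gives 8 carbons: the parent is octane.
The highest-priority functional group is a carboxylic acid (terminal –COOH), so the name ends in -oic acid.
The chain contains a C≡C triple bond, so the unsaturation ending is -yne.
Choose the numbering such that the carboxylic acid carbon is C-1 by definition.
This places the triple bond between C-7 and C-8.
The name is oct-7-ynoic acid.

oct-7-ynoic acid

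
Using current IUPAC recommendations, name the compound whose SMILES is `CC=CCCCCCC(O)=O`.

non-7-enoic acid

Counting along the main chain through the –COOH group and the multiple bond gives 9 carbons: the parent is nonane.
The principal characteristic group is a carboxylic acid (terminal –COOH), named with the suffix -oic acid.
A C=C double bond in the chain gives the infix -ene-.
Choose the numbering such that the carboxylic acid carbon is C-1 by definition.
This places the double bond between C-7 and C-8.
Assembling the pieces gives non-7-enoic acid.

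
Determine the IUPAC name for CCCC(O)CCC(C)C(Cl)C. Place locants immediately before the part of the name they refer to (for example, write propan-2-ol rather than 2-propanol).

8-chloro-7-methylnonan-4-ol

The longest carbon chain that includes the –OH group has 9 carbons, so the parent hydride is nonane.
An alcohol (–OH) is the principal characteristic group, giving the suffix -ol.
The numbering direction is chosen so that numbering from this end puts the hydroxyl group at C-4 rather than C-6.
That gives the hydroxyl at C-4; a chloro group at C-8; a methyl group at C-7.
The substituents are ordered alphabetically, ignoring any di-/tri- multipliers.
Putting it together: 8-chloro-7-methylnonan-4-ol.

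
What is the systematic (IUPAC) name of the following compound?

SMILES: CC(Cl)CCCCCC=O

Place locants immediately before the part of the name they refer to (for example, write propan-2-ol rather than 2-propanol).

7-chlorooctanal

The longest carbon chain that includes the –CHO group has 8 carbons, so the parent hydride is octane.
An aldehyde (terminal –CHO) is the principal characteristic group, giving the suffix -al.
Choose the numbering such that the aldehyde carbon is C-1 by definition.
That gives a chloro group at C-7.
The name is 7-chlorooctanal.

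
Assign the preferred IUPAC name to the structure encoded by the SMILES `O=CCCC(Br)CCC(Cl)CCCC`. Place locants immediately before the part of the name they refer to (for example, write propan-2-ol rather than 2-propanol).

4-bromo-7-chloroundecanal

The longest chain bearing the –CHO group is 11 carbons long (undecane).
The principal characteristic group is an aldehyde (terminal –CHO), named with the suffix -al.
Choose the numbering such that the aldehyde carbon is C-1 by definition.
With this numbering: a bromo group at C-4; a chloro group at C-7.
The substituents are ordered alphabetically, ignoring any di-/tri- multipliers.
The name is 4-bromo-7-chloroundecanal.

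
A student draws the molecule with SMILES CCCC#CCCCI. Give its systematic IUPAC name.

Counting along the main chain through the multiple bond gives 8 carbons: the parent is octane.
There is one C≡C triple bond, indicated by the ending -yne.
The numbering direction is chosen so that the substituent locant set {1} is lower than {8} at the first point of difference.
This places the triple bond between C-4 and C-5; an iodo group at C-1.
Assembling the pieces gives 1-iodooct-4-yne.

1-iodooct-4-yne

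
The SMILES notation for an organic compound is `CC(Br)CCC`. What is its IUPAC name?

The longest carbon chain is 5 atoms: the parent is pentane.
Number the chain so that the substituent locant set {2} is lower than {4} at the first point of difference.
With this numbering: a bromo group at C-2.
Putting it together: 2-bromopentane.

2-bromopentane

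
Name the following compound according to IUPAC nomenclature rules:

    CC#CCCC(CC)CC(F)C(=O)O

4-ethyl-2-fluoronon-7-ynoic acid

Counting along the main chain through the –COOH group and the multiple bond gives 9 carbons: the parent is nonane.
The highest-priority functional group is a carboxylic acid (terminal –COOH), so the name ends in -oic acid.
The chain contains a C≡C triple bond, so the unsaturation ending is -yne.
Choose the numbering such that the carboxylic acid carbon is C-1 by definition.
That gives the triple bond between C-7 and C-8; an ethyl group at C-4; a fluoro group at C-2.
Prefixes are listed alphabetically: ethyl, fluoro.
Putting it together: 4-ethyl-2-fluoronon-7-ynoic acid.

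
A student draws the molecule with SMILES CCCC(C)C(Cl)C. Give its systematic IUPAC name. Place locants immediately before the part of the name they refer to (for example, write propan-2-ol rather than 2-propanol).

2-chloro-3-methylhexane

The longest continuous carbon chain has 6 atoms, so the parent hydride is hexane.
The numbering direction is chosen so that the substituent locant set {2,3} is lower than {4,5} at the first point of difference.
With this numbering: a chloro group at C-2; a methyl group at C-3.
Substituent prefixes are cited in alphabetical order (multiplying prefixes like di-/tri- are ignored for ordering).
Putting it together: 2-chloro-3-methylhexane.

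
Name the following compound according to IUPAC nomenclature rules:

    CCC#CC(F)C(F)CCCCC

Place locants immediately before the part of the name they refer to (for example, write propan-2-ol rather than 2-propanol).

Counting along the main chain through the multiple bond gives 11 carbons: the parent is undecane.
A C≡C triple bond in the chain gives the infix -yne-.
The numbering direction is chosen so that numbering from this end puts the triple bond at C-3 rather than C-8.
This places the triple bond between C-3 and C-4; fluoro groups at C-5 and C-6.
Assembling the pieces gives 5,6-difluoroundec-3-yne.

5,6-difluoroundec-3-yne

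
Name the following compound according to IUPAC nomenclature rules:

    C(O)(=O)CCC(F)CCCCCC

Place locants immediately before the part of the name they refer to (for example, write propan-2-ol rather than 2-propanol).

The longest chain bearing the –COOH group is 10 carbons long (decane).
The principal characteristic group is a carboxylic acid (terminal –COOH), named with the suffix -oic acid.
Number the chain so that the carboxylic acid carbon is C-1 by definition.
This places a fluoro group at C-4.
The name is 4-fluorodecanoic acid.

4-fluorodecanoic acid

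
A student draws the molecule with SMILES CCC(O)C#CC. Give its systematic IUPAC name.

hex-4-yn-3-ol

Counting along the main chain through the –OH group and the multiple bond gives 6 carbons: the parent is hexane.
The principal characteristic group is an alcohol (–OH), named with the suffix -ol.
A C≡C triple bond in the chain gives the infix -yne-.
Choose the numbering such that numbering from this end puts the hydroxyl group at C-3 rather than C-4.
This places the hydroxyl at C-3; the triple bond between C-4 and C-5.
The name is hex-4-yn-3-ol.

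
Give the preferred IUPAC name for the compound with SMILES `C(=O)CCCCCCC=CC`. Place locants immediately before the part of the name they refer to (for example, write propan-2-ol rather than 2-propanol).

The longest carbon chain that includes the –CHO group and the multiple bond has 10 carbons, so the parent hydride is decane.
The principal characteristic group is an aldehyde (terminal –CHO), named with the suffix -al.
There is one C=C double bond, indicated by the ending -ene.
The numbering direction is chosen so that the aldehyde carbon is C-1 by definition.
With this numbering: the double bond between C-8 and C-9.
The name is dec-8-enal.

dec-8-enal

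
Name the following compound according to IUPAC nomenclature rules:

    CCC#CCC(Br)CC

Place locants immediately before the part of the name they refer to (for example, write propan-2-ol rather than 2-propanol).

6-bromooct-3-yne

Counting along the main chain through the multiple bond gives 8 carbons: the parent is octane.
A C≡C triple bond in the chain gives the infix -yne-.
Number the chain so that numbering from this end puts the triple bond at C-3 rather than C-5.
That gives the triple bond between C-3 and C-4; a bromo group at C-6.
Assembling the pieces gives 6-bromooct-3-yne.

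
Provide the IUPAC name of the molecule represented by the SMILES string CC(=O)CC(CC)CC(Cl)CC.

6-chloro-4-ethyloctan-2-one

The longest chain bearing the carbonyl is 8 carbons long (octane).
A ketone (C=O on an internal carbon) is the principal characteristic group, giving the suffix -one.
Number the chain so that numbering from this end puts the carbonyl group at C-2 rather than C-7.
That gives the carbonyl at C-2; a chloro group at C-6; an ethyl group at C-4.
The substituents are ordered alphabetically, ignoring any di-/tri- multipliers.
Putting it together: 6-chloro-4-ethyloctan-2-one.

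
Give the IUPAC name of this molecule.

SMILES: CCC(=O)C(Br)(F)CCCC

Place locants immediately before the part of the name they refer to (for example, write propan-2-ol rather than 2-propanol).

4-bromo-4-fluorooctan-3-one

The longest chain bearing the carbonyl is 8 carbons long (octane).
The principal characteristic group is a ketone (C=O on an internal carbon), named with the suffix -one.
Number the chain so that numbering from this end puts the carbonyl group at C-3 rather than C-6.
This places the carbonyl at C-3; a bromo group at C-4; a fluoro group at C-4.
Prefixes are listed alphabetically: bromo, fluoro.
The name is 4-bromo-4-fluorooctan-3-one.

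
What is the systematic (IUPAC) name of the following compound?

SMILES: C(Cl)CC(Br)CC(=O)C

The longest chain bearing the carbonyl is 6 carbons long (hexane).
The highest-priority functional group is a ketone (C=O on an internal carbon), so the name ends in -one.
Choose the numbering such that numbering from this end puts the carbonyl group at C-2 rather than C-5.
With this numbering: the carbonyl at C-2; a bromo group at C-4; a chloro group at C-6.
Substituent prefixes are cited in alphabetical order (multiplying prefixes like di-/tri- are ignored for ordering).
Putting it together: 4-bromo-6-chlorohexan-2-one.

4-bromo-6-chlorohexan-2-one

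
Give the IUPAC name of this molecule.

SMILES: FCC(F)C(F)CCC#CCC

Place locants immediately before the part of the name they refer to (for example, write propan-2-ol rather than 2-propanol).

7,8,9-trifluoronon-3-yne

Counting along the main chain through the multiple bond gives 9 carbons: the parent is nonane.
There is one C≡C triple bond, indicated by the ending -yne.
The numbering direction is chosen so that numbering from this end puts the triple bond at C-3 rather than C-6.
This places the triple bond between C-3 and C-4; fluoro groups at C-7 and C-8 and C-9.
Assembling the pieces gives 7,8,9-trifluoronon-3-yne.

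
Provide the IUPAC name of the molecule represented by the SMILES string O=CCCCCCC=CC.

non-7-enal

The longest chain bearing the –CHO group and the multiple bond is 9 carbons long (nonane).
An aldehyde (terminal –CHO) is the principal characteristic group, giving the suffix -al.
The chain contains a C=C double bond, so the unsaturation ending is -ene.
The numbering direction is chosen so that the aldehyde carbon is C-1 by definition.
With this numbering: the double bond between C-7 and C-8.
The name is non-7-enal.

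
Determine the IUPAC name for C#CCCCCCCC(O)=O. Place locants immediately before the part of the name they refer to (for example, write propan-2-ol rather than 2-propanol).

non-8-ynoic acid

The longest carbon chain that includes the –COOH group and the multiple bond has 9 carbons, so the parent hydride is nonane.
The principal characteristic group is a carboxylic acid (terminal –COOH), named with the suffix -oic acid.
A C≡C triple bond in the chain gives the infix -yne-.
Number the chain so that the carboxylic acid carbon is C-1 by definition.
This places the triple bond between C-8 and C-9.
Assembling the pieces gives non-8-ynoic acid.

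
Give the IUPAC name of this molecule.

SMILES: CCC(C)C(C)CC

The longest carbon chain is 6 atoms: the parent is hexane.
Numbering from either end gives identical locants here.
With this numbering: methyl groups at C-3 and C-4.
Assembling the pieces gives 3,4-dimethylhexane.

3,4-dimethylhexane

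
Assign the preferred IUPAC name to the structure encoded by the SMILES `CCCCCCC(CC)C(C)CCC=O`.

5-ethyl-4-methylundecanal

Counting along the main chain through the –CHO group gives 11 carbons: the parent is undecane.
The highest-priority functional group is an aldehyde (terminal –CHO), so the name ends in -al.
Number the chain so that the aldehyde carbon is C-1 by definition.
That gives an ethyl group at C-5; a methyl group at C-4.
Substituent prefixes are cited in alphabetical order (multiplying prefixes like di-/tri- are ignored for ordering).
The name is 5-ethyl-4-methylundecanal.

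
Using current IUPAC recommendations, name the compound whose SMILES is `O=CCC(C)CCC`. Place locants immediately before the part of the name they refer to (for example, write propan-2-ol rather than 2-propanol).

Counting along the main chain through the –CHO group gives 6 carbons: the parent is hexane.
The principal characteristic group is an aldehyde (terminal –CHO), named with the suffix -al.
Number the chain so that the aldehyde carbon is C-1 by definition.
With this numbering: a methyl group at C-3.
Putting it together: 3-methylhexanal.

3-methylhexanal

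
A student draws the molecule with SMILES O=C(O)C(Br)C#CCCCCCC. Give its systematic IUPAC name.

Counting along the main chain through the –COOH group and the multiple bond gives 10 carbons: the parent is decane.
The principal characteristic group is a carboxylic acid (terminal –COOH), named with the suffix -oic acid.
There is one C≡C triple bond, indicated by the ending -yne.
Number the chain so that the carboxylic acid carbon is C-1 by definition.
This places the triple bond between C-3 and C-4; a bromo group at C-2.
Putting it together: 2-bromodec-3-ynoic acid.

2-bromodec-3-ynoic acid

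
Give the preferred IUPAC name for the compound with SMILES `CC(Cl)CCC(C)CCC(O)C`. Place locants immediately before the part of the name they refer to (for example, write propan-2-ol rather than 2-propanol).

The longest carbon chain that includes the –OH group has 9 carbons, so the parent hydride is nonane.
The highest-priority functional group is an alcohol (–OH), so the name ends in -ol.
The numbering direction is chosen so that numbering from this end puts the hydroxyl group at C-2 rather than C-8.
That gives the hydroxyl at C-2; a chloro group at C-8; a methyl group at C-5.
The substituents are ordered alphabetically, ignoring any di-/tri- multipliers.
The name is 8-chloro-5-methylnonan-2-ol.

8-chloro-5-methylnonan-2-ol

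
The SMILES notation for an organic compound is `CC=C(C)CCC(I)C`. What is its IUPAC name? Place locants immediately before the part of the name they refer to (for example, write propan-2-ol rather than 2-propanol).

6-iodo-3-methylhept-2-ene

The longest carbon chain that includes the multiple bond has 7 carbons, so the parent hydride is heptane.
There is one C=C double bond, indicated by the ending -ene.
Number the chain so that numbering from this end puts the double bond at C-2 rather than C-5.
With this numbering: the double bond between C-2 and C-3; an iodo group at C-6; a methyl group at C-3.
Substituent prefixes are cited in alphabetical order (multiplying prefixes like di-/tri- are ignored for ordering).
Putting it together: 6-iodo-3-methylhept-2-ene.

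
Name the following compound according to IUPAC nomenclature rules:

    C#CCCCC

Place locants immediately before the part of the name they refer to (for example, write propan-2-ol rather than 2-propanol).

The longest chain bearing the multiple bond is 6 carbons long (hexane).
The chain contains a C≡C triple bond, so the unsaturation ending is -yne.
The numbering direction is chosen so that numbering from this end puts the triple bond at C-1 rather than C-5.
With this numbering: the triple bond between C-1 and C-2.
Putting it together: hex-1-yne.

hex-1-yne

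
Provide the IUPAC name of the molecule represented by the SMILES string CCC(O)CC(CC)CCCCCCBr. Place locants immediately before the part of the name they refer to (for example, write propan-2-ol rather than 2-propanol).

11-bromo-5-ethylundecan-3-ol

The longest chain bearing the –OH group is 11 carbons long (undecane).
The principal characteristic group is an alcohol (–OH), named with the suffix -ol.
The numbering direction is chosen so that numbering from this end puts the hydroxyl group at C-3 rather than C-9.
This places the hydroxyl at C-3; a bromo group at C-11; an ethyl group at C-5.
The substituents are ordered alphabetically, ignoring any di-/tri- multipliers.
Putting it together: 11-bromo-5-ethylundecan-3-ol.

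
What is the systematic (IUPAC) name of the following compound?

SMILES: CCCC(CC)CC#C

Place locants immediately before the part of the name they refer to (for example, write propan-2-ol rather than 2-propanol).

4-ethylhept-1-yne

The longest carbon chain that includes the multiple bond has 7 carbons, so the parent hydride is heptane.
There is one C≡C triple bond, indicated by the ending -yne.
The numbering direction is chosen so that numbering from this end puts the triple bond at C-1 rather than C-6.
With this numbering: the triple bond between C-1 and C-2; an ethyl group at C-4.
Assembling the pieces gives 4-ethylhept-1-yne.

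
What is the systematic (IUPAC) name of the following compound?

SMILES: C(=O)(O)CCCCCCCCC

Counting along the main chain through the –COOH group gives 10 carbons: the parent is decane.
The principal characteristic group is a carboxylic acid (terminal –COOH), named with the suffix -oic acid.
Choose the numbering such that the carboxylic acid carbon is C-1 by definition.
The name is decanoic acid.

decanoic acid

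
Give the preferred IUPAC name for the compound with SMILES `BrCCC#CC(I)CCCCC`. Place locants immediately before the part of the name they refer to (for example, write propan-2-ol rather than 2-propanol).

The longest carbon chain that includes the multiple bond has 10 carbons, so the parent hydride is decane.
The chain contains a C≡C triple bond, so the unsaturation ending is -yne.
The numbering direction is chosen so that numbering from this end puts the triple bond at C-3 rather than C-7.
This places the triple bond between C-3 and C-4; a bromo group at C-1; an iodo group at C-5.
Substituent prefixes are cited in alphabetical order (multiplying prefixes like di-/tri- are ignored for ordering).
Putting it together: 1-bromo-5-iododec-3-yne.

1-bromo-5-iododec-3-yne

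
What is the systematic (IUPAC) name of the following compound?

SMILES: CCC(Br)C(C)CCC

The parent chain contains 7 carbons (heptane).
The numbering direction is chosen so that the substituent locant set {3,4} is lower than {4,5} at the first point of difference.
That gives a bromo group at C-3; a methyl group at C-4.
Prefixes are listed alphabetically: bromo, methyl.
The name is 3-bromo-4-methylheptane.

3-bromo-4-methylheptane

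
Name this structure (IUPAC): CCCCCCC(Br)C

The parent chain contains 8 carbons (octane).
Number the chain so that the substituent locant set {2} is lower than {7} at the first point of difference.
With this numbering: a bromo group at C-2.
The name is 2-bromooctane.

2-bromooctane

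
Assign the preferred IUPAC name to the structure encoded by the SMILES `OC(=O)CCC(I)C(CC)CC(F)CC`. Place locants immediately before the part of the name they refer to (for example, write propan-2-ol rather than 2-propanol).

5-ethyl-7-fluoro-4-iodononanoic acid

Counting along the main chain through the –COOH group gives 9 carbons: the parent is nonane.
The highest-priority functional group is a carboxylic acid (terminal –COOH), so the name ends in -oic acid.
The numbering direction is chosen so that the carboxylic acid carbon is C-1 by definition.
With this numbering: an ethyl group at C-5; a fluoro group at C-7; an iodo group at C-4.
The substituents are ordered alphabetically, ignoring any di-/tri- multipliers.
Assembling the pieces gives 5-ethyl-7-fluoro-4-iodononanoic acid.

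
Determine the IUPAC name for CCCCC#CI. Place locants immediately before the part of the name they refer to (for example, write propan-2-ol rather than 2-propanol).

1-iodohex-1-yne

Counting along the main chain through the multiple bond gives 6 carbons: the parent is hexane.
The chain contains a C≡C triple bond, so the unsaturation ending is -yne.
Choose the numbering such that numbering from this end puts the triple bond at C-1 rather than C-5.
That gives the triple bond between C-1 and C-2; an iodo group at C-1.
Assembling the pieces gives 1-iodohex-1-yne.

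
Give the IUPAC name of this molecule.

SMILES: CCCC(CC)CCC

The longest continuous carbon chain has 7 atoms, so the parent hydride is heptane.
The molecule is symmetric, so either numbering direction gives the same locants.
This places an ethyl group at C-4.
The name is 4-ethylheptane.

4-ethylheptane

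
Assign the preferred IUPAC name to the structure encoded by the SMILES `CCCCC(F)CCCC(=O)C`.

The longest carbon chain that includes the carbonyl has 10 carbons, so the parent hydride is decane.
A ketone (C=O on an internal carbon) is the principal characteristic group, giving the suffix -one.
Number the chain so that numbering from this end puts the carbonyl group at C-2 rather than C-9.
This places the carbonyl at C-2; a fluoro group at C-6.
Putting it together: 6-fluorodecan-2-one.

6-fluorodecan-2-one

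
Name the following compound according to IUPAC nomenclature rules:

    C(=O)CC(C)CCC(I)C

6-iodo-3-methylheptanal

Counting along the main chain through the –CHO group gives 7 carbons: the parent is heptane.
The principal characteristic group is an aldehyde (terminal –CHO), named with the suffix -al.
Choose the numbering such that the aldehyde carbon is C-1 by definition.
This places an iodo group at C-6; a methyl group at C-3.
Prefixes are listed alphabetically: iodo, methyl.
Putting it together: 6-iodo-3-methylheptanal.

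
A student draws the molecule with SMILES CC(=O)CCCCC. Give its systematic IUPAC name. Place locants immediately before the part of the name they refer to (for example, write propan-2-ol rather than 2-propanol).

Counting along the main chain through the carbonyl gives 7 carbons: the parent is heptane.
The highest-priority functional group is a ketone (C=O on an internal carbon), so the name ends in -one.
Choose the numbering such that numbering from this end puts the carbonyl group at C-2 rather than C-6.
This places the carbonyl at C-2.
Putting it together: heptan-2-one.

heptan-2-one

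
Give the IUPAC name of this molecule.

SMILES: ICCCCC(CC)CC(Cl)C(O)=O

The longest carbon chain that includes the –COOH group has 8 carbons, so the parent hydride is octane.
The principal characteristic group is a carboxylic acid (terminal –COOH), named with the suffix -oic acid.
Number the chain so that the carboxylic acid carbon is C-1 by definition.
With this numbering: a chloro group at C-2; an ethyl group at C-4; an iodo group at C-8.
Prefixes are listed alphabetically: chloro, ethyl, iodo.
Assembling the pieces gives 2-chloro-4-ethyl-8-iodooctanoic acid.

2-chloro-4-ethyl-8-iodooctanoic acid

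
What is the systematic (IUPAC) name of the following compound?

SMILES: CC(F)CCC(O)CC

The longest chain bearing the –OH group is 7 carbons long (heptane).
The principal characteristic group is an alcohol (–OH), named with the suffix -ol.
Choose the numbering such that numbering from this end puts the hydroxyl group at C-3 rather than C-5.
That gives the hydroxyl at C-3; a fluoro group at C-6.
The name is 6-fluoroheptan-3-ol.

6-fluoroheptan-3-ol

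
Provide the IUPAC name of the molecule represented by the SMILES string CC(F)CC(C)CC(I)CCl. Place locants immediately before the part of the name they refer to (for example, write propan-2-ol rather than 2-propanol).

The parent chain contains 7 carbons (heptane).
The numbering direction is chosen so that the substituent locant set {1,2,4,6} is lower than {2,4,6,7} at the first point of difference.
That gives a chloro group at C-1; a fluoro group at C-6; an iodo group at C-2; a methyl group at C-4.
Substituent prefixes are cited in alphabetical order (multiplying prefixes like di-/tri- are ignored for ordering).
The name is 1-chloro-6-fluoro-2-iodo-4-methylheptane.

1-chloro-6-fluoro-2-iodo-4-methylheptane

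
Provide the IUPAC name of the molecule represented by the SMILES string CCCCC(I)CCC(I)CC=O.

Counting along the main chain through the –CHO group gives 10 carbons: the parent is decane.
An aldehyde (terminal –CHO) is the principal characteristic group, giving the suffix -al.
Choose the numbering such that the aldehyde carbon is C-1 by definition.
That gives iodo groups at C-3 and C-6.
Assembling the pieces gives 3,6-diiododecanal.

3,6-diiododecanal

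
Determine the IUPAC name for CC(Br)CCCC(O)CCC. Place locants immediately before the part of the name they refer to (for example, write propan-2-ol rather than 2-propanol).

The longest carbon chain that includes the –OH group has 9 carbons, so the parent hydride is nonane.
The principal characteristic group is an alcohol (–OH), named with the suffix -ol.
Number the chain so that numbering from this end puts the hydroxyl group at C-4 rather than C-6.
This places the hydroxyl at C-4; a bromo group at C-8.
The name is 8-bromononan-4-ol.

8-bromononan-4-ol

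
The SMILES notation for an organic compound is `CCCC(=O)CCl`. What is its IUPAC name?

1-chloropentan-2-one

The longest chain bearing the carbonyl is 5 carbons long (pentane).
The principal characteristic group is a ketone (C=O on an internal carbon), named with the suffix -one.
The numbering direction is chosen so that numbering from this end puts the carbonyl group at C-2 rather than C-4.
That gives the carbonyl at C-2; a chloro group at C-1.
Putting it together: 1-chloropentan-2-one.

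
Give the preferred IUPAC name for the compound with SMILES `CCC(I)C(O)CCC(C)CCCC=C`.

The longest carbon chain that includes the –OH group and the multiple bond has 12 carbons, so the parent hydride is dodecane.
The highest-priority functional group is an alcohol (–OH), so the name ends in -ol.
A C=C double bond in the chain gives the infix -ene-.
Choose the numbering such that numbering from this end puts the hydroxyl group at C-4 rather than C-9.
This places the hydroxyl at C-4; the double bond between C-11 and C-12; an iodo group at C-3; a methyl group at C-7.
Prefixes are listed alphabetically: iodo, methyl.
Putting it together: 3-iodo-7-methyldodec-11-en-4-ol.

3-iodo-7-methyldodec-11-en-4-ol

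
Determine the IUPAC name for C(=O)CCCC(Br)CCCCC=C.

5-bromoundec-10-enal

Counting along the main chain through the –CHO group and the multiple bond gives 11 carbons: the parent is undecane.
The highest-priority functional group is an aldehyde (terminal –CHO), so the name ends in -al.
There is one C=C double bond, indicated by the ending -ene.
The numbering direction is chosen so that the aldehyde carbon is C-1 by definition.
That gives the double bond between C-10 and C-11; a bromo group at C-5.
Assembling the pieces gives 5-bromoundec-10-enal.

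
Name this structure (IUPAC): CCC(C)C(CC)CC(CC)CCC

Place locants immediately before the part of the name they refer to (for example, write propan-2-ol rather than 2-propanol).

The parent chain contains 9 carbons (nonane).
Number the chain so that the substituent locant set {3,4,6} is lower than {4,6,7} at the first point of difference.
This places ethyl groups at C-4 and C-6; a methyl group at C-3.
Prefixes are listed alphabetically: ethyl, methyl.
The name is 4,6-diethyl-3-methylnonane.

4,6-diethyl-3-methylnonane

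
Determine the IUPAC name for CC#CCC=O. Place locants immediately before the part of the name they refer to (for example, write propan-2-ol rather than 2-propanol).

pent-3-ynal

The longest chain bearing the –CHO group and the multiple bond is 5 carbons long (pentane).
The principal characteristic group is an aldehyde (terminal –CHO), named with the suffix -al.
There is one C≡C triple bond, indicated by the ending -yne.
Choose the numbering such that the aldehyde carbon is C-1 by definition.
With this numbering: the triple bond between C-3 and C-4.
Assembling the pieces gives pent-3-ynal.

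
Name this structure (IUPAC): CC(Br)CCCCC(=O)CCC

Counting along the main chain through the carbonyl gives 10 carbons: the parent is decane.
The highest-priority functional group is a ketone (C=O on an internal carbon), so the name ends in -one.
Choose the numbering such that numbering from this end puts the carbonyl group at C-4 rather than C-7.
With this numbering: the carbonyl at C-4; a bromo group at C-9.
The name is 9-bromodecan-4-one.

9-bromodecan-4-one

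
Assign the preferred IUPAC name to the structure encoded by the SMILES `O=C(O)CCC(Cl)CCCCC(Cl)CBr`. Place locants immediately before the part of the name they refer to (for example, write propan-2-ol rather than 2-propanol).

10-bromo-4,9-dichlorodecanoic acid

The longest carbon chain that includes the –COOH group has 10 carbons, so the parent hydride is decane.
The principal characteristic group is a carboxylic acid (terminal –COOH), named with the suffix -oic acid.
The numbering direction is chosen so that the carboxylic acid carbon is C-1 by definition.
With this numbering: a bromo group at C-10; chloro groups at C-4 and C-9.
Prefixes are listed alphabetically: bromo, chloro.
Putting it together: 10-bromo-4,9-dichlorodecanoic acid.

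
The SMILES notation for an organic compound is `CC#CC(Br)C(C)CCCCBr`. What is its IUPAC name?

4,9-dibromo-5-methylnon-2-yne

Counting along the main chain through the multiple bond gives 9 carbons: the parent is nonane.
There is one C≡C triple bond, indicated by the ending -yne.
The numbering direction is chosen so that numbering from this end puts the triple bond at C-2 rather than C-7.
This places the triple bond between C-2 and C-3; bromo groups at C-4 and C-9; a methyl group at C-5.
Prefixes are listed alphabetically: bromo, methyl.
The name is 4,9-dibromo-5-methylnon-2-yne.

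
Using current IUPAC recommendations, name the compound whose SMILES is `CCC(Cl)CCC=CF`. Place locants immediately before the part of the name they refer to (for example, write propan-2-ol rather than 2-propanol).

The longest chain bearing the multiple bond is 7 carbons long (heptane).
The chain contains a C=C double bond, so the unsaturation ending is -ene.
Choose the numbering such that numbering from this end puts the double bond at C-1 rather than C-6.
This places the double bond between C-1 and C-2; a chloro group at C-5; a fluoro group at C-1.
Substituent prefixes are cited in alphabetical order (multiplying prefixes like di-/tri- are ignored for ordering).
The name is 5-chloro-1-fluorohept-1-ene.

5-chloro-1-fluorohept-1-ene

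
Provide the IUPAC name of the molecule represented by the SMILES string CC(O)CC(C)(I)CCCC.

Counting along the main chain through the –OH group gives 8 carbons: the parent is octane.
The principal characteristic group is an alcohol (–OH), named with the suffix -ol.
Number the chain so that numbering from this end puts the hydroxyl group at C-2 rather than C-7.
With this numbering: the hydroxyl at C-2; an iodo group at C-4; a methyl group at C-4.
Substituent prefixes are cited in alphabetical order (multiplying prefixes like di-/tri- are ignored for ordering).
Putting it together: 4-iodo-4-methyloctan-2-ol.

4-iodo-4-methyloctan-2-ol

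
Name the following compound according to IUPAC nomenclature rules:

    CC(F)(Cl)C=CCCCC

Counting along the main chain through the multiple bond gives 8 carbons: the parent is octane.
A C=C double bond in the chain gives the infix -ene-.
Number the chain so that numbering from this end puts the double bond at C-3 rather than C-5.
That gives the double bond between C-3 and C-4; a chloro group at C-2; a fluoro group at C-2.
Prefixes are listed alphabetically: chloro, fluoro.
Putting it together: 2-chloro-2-fluorooct-3-ene.

2-chloro-2-fluorooct-3-ene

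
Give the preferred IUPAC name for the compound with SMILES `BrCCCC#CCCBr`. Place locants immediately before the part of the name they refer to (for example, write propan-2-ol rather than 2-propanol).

Counting along the main chain through the multiple bond gives 7 carbons: the parent is heptane.
The chain contains a C≡C triple bond, so the unsaturation ending is -yne.
Choose the numbering such that numbering from this end puts the triple bond at C-3 rather than C-4.
That gives the triple bond between C-3 and C-4; bromo groups at C-1 and C-7.
Putting it together: 1,7-dibromohept-3-yne.

1,7-dibromohept-3-yne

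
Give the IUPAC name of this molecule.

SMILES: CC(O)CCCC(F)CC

6-fluorooctan-2-ol

Counting along the main chain through the –OH group gives 8 carbons: the parent is octane.
The principal characteristic group is an alcohol (–OH), named with the suffix -ol.
The numbering direction is chosen so that numbering from this end puts the hydroxyl group at C-2 rather than C-7.
With this numbering: the hydroxyl at C-2; a fluoro group at C-6.
Putting it together: 6-fluorooctan-2-ol.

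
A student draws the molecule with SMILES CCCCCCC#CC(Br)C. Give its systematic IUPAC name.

The longest chain bearing the multiple bond is 10 carbons long (decane).
A C≡C triple bond in the chain gives the infix -yne-.
Choose the numbering such that numbering from this end puts the triple bond at C-3 rather than C-7.
This places the triple bond between C-3 and C-4; a bromo group at C-2.
Assembling the pieces gives 2-bromodec-3-yne.

2-bromodec-3-yne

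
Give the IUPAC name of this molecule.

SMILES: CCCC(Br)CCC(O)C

5-bromooctan-2-ol

Counting along the main chain through the –OH group gives 8 carbons: the parent is octane.
The principal characteristic group is an alcohol (–OH), named with the suffix -ol.
The numbering direction is chosen so that numbering from this end puts the hydroxyl group at C-2 rather than C-7.
That gives the hydroxyl at C-2; a bromo group at C-5.
Putting it together: 5-bromooctan-2-ol.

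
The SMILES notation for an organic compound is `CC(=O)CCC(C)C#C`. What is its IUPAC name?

The longest carbon chain that includes the carbonyl and the multiple bond has 7 carbons, so the parent hydride is heptane.
The highest-priority functional group is a ketone (C=O on an internal carbon), so the name ends in -one.
A C≡C triple bond in the chain gives the infix -yne-.
Choose the numbering such that numbering from this end puts the carbonyl group at C-2 rather than C-6.
With this numbering: the carbonyl at C-2; the triple bond between C-6 and C-7; a methyl group at C-5.
Assembling the pieces gives 5-methylhept-6-yn-2-one.

5-methylhept-6-yn-2-one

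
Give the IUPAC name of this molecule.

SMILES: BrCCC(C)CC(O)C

6-bromo-4-methylhexan-2-ol

The longest chain bearing the –OH group is 6 carbons long (hexane).
The principal characteristic group is an alcohol (–OH), named with the suffix -ol.
Choose the numbering such that numbering from this end puts the hydroxyl group at C-2 rather than C-5.
That gives the hydroxyl at C-2; a bromo group at C-6; a methyl group at C-4.
Substituent prefixes are cited in alphabetical order (multiplying prefixes like di-/tri- are ignored for ordering).
Assembling the pieces gives 6-bromo-4-methylhexan-2-ol.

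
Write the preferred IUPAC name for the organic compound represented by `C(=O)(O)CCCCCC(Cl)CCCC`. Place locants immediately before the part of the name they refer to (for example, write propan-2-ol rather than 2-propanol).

7-chloroundecanoic acid

The longest carbon chain that includes the –COOH group has 11 carbons, so the parent hydride is undecane.
The principal characteristic group is a carboxylic acid (terminal –COOH), named with the suffix -oic acid.
Choose the numbering such that the carboxylic acid carbon is C-1 by definition.
With this numbering: a chloro group at C-7.
Putting it together: 7-chloroundecanoic acid.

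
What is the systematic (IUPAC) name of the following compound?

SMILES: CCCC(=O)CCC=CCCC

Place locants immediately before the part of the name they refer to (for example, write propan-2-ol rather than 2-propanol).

Counting along the main chain through the carbonyl and the multiple bond gives 11 carbons: the parent is undecane.
The highest-priority functional group is a ketone (C=O on an internal carbon), so the name ends in -one.
A C=C double bond in the chain gives the infix -ene-.
Number the chain so that numbering from this end puts the carbonyl group at C-4 rather than C-8.
That gives the carbonyl at C-4; the double bond between C-7 and C-8.
The name is undec-7-en-4-one.

undec-7-en-4-one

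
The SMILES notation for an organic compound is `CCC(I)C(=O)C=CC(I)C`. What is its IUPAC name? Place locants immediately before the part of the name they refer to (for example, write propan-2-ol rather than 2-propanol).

The longest carbon chain that includes the carbonyl and the multiple bond has 8 carbons, so the parent hydride is octane.
A ketone (C=O on an internal carbon) is the principal characteristic group, giving the suffix -one.
A C=C double bond in the chain gives the infix -ene-.
Choose the numbering such that numbering from this end puts the carbonyl group at C-4 rather than C-5.
This places the carbonyl at C-4; the double bond between C-5 and C-6; iodo groups at C-3 and C-7.
Assembling the pieces gives 3,7-diiodooct-5-en-4-one.

3,7-diiodooct-5-en-4-one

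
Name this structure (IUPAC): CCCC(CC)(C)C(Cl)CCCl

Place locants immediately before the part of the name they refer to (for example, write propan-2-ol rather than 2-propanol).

The longest carbon chain is 7 atoms: the parent is heptane.
Number the chain so that the substituent locant set {1,3,4,4} is lower than {4,4,5,7} at the first point of difference.
That gives chloro groups at C-1 and C-3; an ethyl group at C-4; a methyl group at C-4.
Prefixes are listed alphabetically: chloro, ethyl, methyl.
Putting it together: 1,3-dichloro-4-ethyl-4-methylheptane.

1,3-dichloro-4-ethyl-4-methylheptane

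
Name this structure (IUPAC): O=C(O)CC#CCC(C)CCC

Counting along the main chain through the –COOH group and the multiple bond gives 9 carbons: the parent is nonane.
The principal characteristic group is a carboxylic acid (terminal –COOH), named with the suffix -oic acid.
The chain contains a C≡C triple bond, so the unsaturation ending is -yne.
Number the chain so that the carboxylic acid carbon is C-1 by definition.
This places the triple bond between C-3 and C-4; a methyl group at C-6.
Assembling the pieces gives 6-methylnon-3-ynoic acid.

6-methylnon-3-ynoic acid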